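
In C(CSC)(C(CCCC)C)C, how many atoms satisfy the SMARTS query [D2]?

5

The query [D2] means: atom with exactly two heavy-atom neighbours.
Check the 11 heavy atoms by environment: 4× C (D1) → no; 4× C (D2) → match; 2× C (D3) → no; 1× S (D2) → match.
Summing the matching environments: 4 + 1 = 5 matching atoms.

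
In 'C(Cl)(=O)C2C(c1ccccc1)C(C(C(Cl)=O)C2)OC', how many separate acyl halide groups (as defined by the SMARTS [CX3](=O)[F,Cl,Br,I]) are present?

2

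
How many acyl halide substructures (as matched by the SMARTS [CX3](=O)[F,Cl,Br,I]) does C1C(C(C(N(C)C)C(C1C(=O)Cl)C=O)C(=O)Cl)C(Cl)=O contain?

3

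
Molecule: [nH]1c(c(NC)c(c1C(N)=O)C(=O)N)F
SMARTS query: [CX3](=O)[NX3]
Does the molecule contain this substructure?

The pattern [CX3](=O)[NX3] describes a carbonyl carbon bonded to a trivalent nitrogen — an amide.
The molecule carries a primary amide (-C(=O)NH2), whose atoms satisfy every constraint of the query, so the pattern matches.

Yes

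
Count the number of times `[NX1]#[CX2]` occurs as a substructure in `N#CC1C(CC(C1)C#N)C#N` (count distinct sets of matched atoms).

3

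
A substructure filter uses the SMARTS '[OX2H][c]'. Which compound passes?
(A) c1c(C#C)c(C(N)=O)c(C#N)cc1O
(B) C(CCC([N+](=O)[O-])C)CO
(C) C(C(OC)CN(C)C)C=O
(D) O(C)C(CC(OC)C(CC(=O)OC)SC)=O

[OX2H][c] describes a hydroxyl oxygen attached to an aromatic carbon (a phenol).
(A) contains a hydroxyl group (-OH), which satisfies every atom and bond constraint.
(B) has a hydroxyl group (-OH) but the -OH is on an aliphatic carbon, not an aromatic c.
(C) has a methoxy ether (-OCH3) but the oxygen has H0, not H1.
(D) has a methoxy ether (-OCH3) but the oxygen has H0, not H1.
So the answer is (A).

A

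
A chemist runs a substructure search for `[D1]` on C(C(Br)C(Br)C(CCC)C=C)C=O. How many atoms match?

5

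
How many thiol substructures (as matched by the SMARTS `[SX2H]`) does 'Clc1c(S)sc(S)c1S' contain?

[SX2H] is the SMARTS for a thiol: an aliphatic sulfur with two connections, one being H.
The molecule carries 3 separate instances of a thiol (-SH) meeting every constraint; each maps to a distinct set of atoms, giving 3 matches.

3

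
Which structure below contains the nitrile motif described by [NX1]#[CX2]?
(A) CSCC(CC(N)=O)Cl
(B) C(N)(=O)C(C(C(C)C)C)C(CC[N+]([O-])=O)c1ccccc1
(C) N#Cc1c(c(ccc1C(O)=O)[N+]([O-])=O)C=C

C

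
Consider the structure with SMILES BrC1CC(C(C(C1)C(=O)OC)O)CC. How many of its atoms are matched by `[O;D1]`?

2

The query [O;D1] means: aliphatic oxygen bonded to exactly one heavy atom.
Check the 14 heavy atoms by environment: 5× C (D3) → no; 3× C (D2) → no; 2× O (D1) → match; 1× O (D2) → no; 2× C (D1) → no; 1× Br (D1) → no.
That gives 2 matching atoms.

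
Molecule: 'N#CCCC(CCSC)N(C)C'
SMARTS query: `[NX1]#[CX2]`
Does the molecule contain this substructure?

The pattern [NX1]#[CX2] describes a nitrogen triple-bonded to a two-connected carbon — a nitrile.
The molecule carries a nitrile (-C#N), whose atoms satisfy every constraint of the query, so the pattern matches.

Yes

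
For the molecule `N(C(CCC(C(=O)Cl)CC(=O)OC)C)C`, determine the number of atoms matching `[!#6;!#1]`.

Check the 15 heavy atoms by environment: 10× C → no; 3× O → match; 1× Cl → match; 1× N → match.
Summing the matching environments: 3 + 1 + 1 = 5 matching atoms.

5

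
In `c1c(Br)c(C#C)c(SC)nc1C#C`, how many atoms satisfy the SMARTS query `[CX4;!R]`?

The query [CX4;!R] means: aliphatic carbon with four total connections, not in a ring.
Check the 13 heavy atoms by environment: 1× n (aromatic, X2, in 6-ring) → no; 5× c (aromatic, X3, in 6-ring) → no; 1× Br (X1, acyclic) → no; 4× C (X2, acyclic) → no; 1× S (X2, acyclic) → no; 1× C (X4, acyclic) → match.
That gives 1 matching atom.

1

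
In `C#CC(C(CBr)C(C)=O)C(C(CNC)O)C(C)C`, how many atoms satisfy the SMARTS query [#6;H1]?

6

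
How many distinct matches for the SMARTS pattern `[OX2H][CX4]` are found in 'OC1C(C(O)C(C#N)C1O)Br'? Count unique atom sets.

3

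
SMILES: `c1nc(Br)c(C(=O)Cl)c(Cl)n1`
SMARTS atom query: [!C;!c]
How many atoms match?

6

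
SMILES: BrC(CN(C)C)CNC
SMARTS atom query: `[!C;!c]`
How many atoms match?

The query [!C;!c] means: neither aliphatic nor aromatic carbon — same as [!#6].
Check the 9 heavy atoms by environment: 6× C → no; 1× Br → match; 2× N → match.
Summing the matching environments: 1 + 2 = 3 matching atoms.

3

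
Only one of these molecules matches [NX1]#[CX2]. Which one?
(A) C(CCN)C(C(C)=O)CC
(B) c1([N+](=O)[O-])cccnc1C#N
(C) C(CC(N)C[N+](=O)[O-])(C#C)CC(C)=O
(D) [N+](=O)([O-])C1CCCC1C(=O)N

B

[NX1]#[CX2] describes a nitrogen triple-bonded to a two-connected carbon (a nitrile).
(A) has a primary amino group (-NH2) but the nitrogen is NX3 (three connections), not NX1 triple-bonded.
(B) contains a nitrile (-C#N), which satisfies every atom and bond constraint.
(C) has a nitro group (-[N+](=O)[O-]) but there is no C#N triple bond.
(D) has a nitro group (-[N+](=O)[O-]) but there is no C#N triple bond.
So the answer is (B).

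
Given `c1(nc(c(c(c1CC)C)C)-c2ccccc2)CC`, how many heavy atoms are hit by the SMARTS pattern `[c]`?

11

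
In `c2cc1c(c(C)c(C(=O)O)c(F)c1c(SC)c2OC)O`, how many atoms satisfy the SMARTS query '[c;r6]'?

10

The query [c;r6] means: aromatic carbon that belongs to a six-membered ring.
Check the 20 heavy atoms by environment: 10× c (aromatic, in 6-ring) → match; 1× S (acyclic) → no; 4× C (acyclic) → no; 4× O (acyclic) → no; 1× F (acyclic) → no.
That gives 10 matching atoms.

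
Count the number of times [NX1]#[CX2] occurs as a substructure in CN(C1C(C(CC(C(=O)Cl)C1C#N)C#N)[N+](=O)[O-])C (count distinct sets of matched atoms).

2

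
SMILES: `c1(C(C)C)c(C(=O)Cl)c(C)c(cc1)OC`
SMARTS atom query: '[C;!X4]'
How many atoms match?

1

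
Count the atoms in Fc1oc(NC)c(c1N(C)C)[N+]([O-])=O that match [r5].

5

The query [r5] means: r5 matches atoms in a five-membered ring.
Check the 14 heavy atoms by environment: 1× o (aromatic, in 5-ring) → match; 4× c (aromatic, in 5-ring) → match; 1× N (charge +1, acyclic) → no; 1× O (charge -1, acyclic) → no; 1× O (acyclic) → no; 2× N (acyclic) → no; 3× C (acyclic) → no; 1× F (acyclic) → no.
Summing the matching environments: 1 + 4 = 5 matching atoms.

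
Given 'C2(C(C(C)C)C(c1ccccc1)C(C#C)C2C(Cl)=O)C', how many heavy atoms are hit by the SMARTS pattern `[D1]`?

6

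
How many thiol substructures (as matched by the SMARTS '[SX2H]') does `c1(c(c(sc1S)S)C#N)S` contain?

3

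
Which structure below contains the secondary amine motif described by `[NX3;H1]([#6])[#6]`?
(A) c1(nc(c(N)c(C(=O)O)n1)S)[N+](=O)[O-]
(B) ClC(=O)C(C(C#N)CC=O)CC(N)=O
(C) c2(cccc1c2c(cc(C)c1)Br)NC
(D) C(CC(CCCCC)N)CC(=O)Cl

[NX3;H1]([#6])[#6] describes a trivalent nitrogen with one H, bonded to two carbons (a secondary amine).
(A) has a primary amino group (-NH2) but the nitrogen has H2 and only one carbon neighbour.
(B) has a primary amide (-C(=O)NH2) but the -C(=O)NH2 nitrogen has H2, not H1.
(C) contains an N-methylamino group (-NHCH3), which satisfies every atom and bond constraint.
(D) has a primary amino group (-NH2) but the nitrogen has H2 and only one carbon neighbour.
So the answer is (C).

C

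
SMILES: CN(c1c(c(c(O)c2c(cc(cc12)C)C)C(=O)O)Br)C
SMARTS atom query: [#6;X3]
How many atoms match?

The query [#6;X3] means: any carbon (aromatic or not) with three total connections.
Check the 20 heavy atoms by environment: 10× c (aromatic, X3) → match; 1× Br (X1) → no; 2× O (X2) → no; 4× C (X4) → no; 1× N (X3) → no; 1× C (X3) → match; 1× O (X1) → no.
Summing the matching environments: 10 + 1 = 11 matching atoms.

11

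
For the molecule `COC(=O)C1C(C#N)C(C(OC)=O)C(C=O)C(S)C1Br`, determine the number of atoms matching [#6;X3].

The query [#6;X3] means: any carbon (aromatic or not) with three total connections.
Check the 20 heavy atoms by environment: 8× C (X4) → no; 3× C (X3) → match; 3× O (X1) → no; 2× O (X2) → no; 1× C (X2) → no; 1× N (X1) → no; 1× Br (X1) → no; 1× S (X2) → no.
That gives 3 matching atoms.

3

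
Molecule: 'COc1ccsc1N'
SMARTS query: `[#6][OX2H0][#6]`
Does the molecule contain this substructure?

Yes

The pattern [#6][OX2H0][#6] describes an aliphatic oxygen bridging two carbons with no H on the oxygen — an ether.
The molecule carries a methoxy ether (-OCH3), whose atoms satisfy every constraint of the query, so the pattern matches.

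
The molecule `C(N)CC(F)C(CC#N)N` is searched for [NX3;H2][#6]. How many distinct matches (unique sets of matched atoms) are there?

[NX3;H2][#6] is the SMARTS for a primary amine: a trivalent nitrogen with two H attached to carbon.
The molecule carries 2 separate instances of a primary amino group (-NH2) meeting every constraint; each maps to a distinct set of atoms, giving 2 matches.

2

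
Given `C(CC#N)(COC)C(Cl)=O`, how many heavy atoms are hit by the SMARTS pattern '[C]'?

The query [C] means: uppercase C matches aliphatic (non-aromatic) carbon only.
Check the 10 heavy atoms by environment: 6× C → match; 2× O → no; 1× N → no; 1× Cl → no.
That gives 6 matching atoms.

6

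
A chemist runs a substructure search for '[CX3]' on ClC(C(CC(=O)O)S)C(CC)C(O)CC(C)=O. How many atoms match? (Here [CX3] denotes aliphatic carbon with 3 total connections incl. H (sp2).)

The query [CX3] means: C with X3: aliphatic carbon with exactly 3 total connections.
Check the 17 heavy atoms by environment: 9× C (X4) → no; 1× S (X2) → no; 2× O (X2) → no; 1× Cl (X1) → no; 2× C (X3) → match; 2× O (X1) → no.
That gives 2 matching atoms.

2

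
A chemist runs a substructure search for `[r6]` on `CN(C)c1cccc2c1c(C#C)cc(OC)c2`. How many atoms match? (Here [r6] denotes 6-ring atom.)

10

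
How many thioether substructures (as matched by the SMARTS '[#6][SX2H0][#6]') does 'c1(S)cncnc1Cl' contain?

[#6][SX2H0][#6] is the SMARTS for a thioether: an aliphatic sulfur bridging two carbons with no H on the sulfur.
The molecule has a thiol (-SH), but the sulfur has H1, not H0 bridging two carbons; nothing else fits, so there are 0 matches.

0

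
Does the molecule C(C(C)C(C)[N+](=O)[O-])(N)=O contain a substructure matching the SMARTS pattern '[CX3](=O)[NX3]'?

Yes

The pattern [CX3](=O)[NX3] describes a carbonyl carbon bonded to a trivalent nitrogen — an amide.
The molecule carries a primary amide (-C(=O)NH2), whose atoms satisfy every constraint of the query, so the pattern matches.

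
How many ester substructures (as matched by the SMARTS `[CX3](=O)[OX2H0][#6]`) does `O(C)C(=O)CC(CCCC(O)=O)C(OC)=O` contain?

2

[CX3](=O)[OX2H0][#6] is the SMARTS for an ester: a carbonyl carbon bonded to an oxygen that is itself bonded to carbon (no H on that O).
The molecule carries 2 separate instances of a methyl-ester group (-C(=O)OCH3) meeting every constraint; each maps to a distinct set of atoms, giving 2 matches.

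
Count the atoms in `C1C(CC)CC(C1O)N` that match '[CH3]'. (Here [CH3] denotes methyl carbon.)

1

Check the 9 heavy atoms by environment: 3× C (H1) → no; 3× C (H2) → no; 1× O (H1) → no; 1× C (H3) → match; 1× N (H2) → no.
That gives 1 matching atom.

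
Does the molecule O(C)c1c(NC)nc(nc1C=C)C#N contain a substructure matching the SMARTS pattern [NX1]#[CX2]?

The pattern [NX1]#[CX2] describes a nitrogen triple-bonded to a two-connected carbon — a nitrile.
The molecule carries a nitrile (-C#N), whose atoms satisfy every constraint of the query, so the pattern matches.

Yes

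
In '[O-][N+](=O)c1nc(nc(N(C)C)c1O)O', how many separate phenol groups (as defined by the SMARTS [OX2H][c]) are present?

[OX2H][c] is the SMARTS for a phenol: a hydroxyl oxygen attached to an aromatic carbon.
The molecule carries 2 separate instances of a hydroxyl group (-OH) meeting every constraint; each maps to a distinct set of atoms, giving 2 matches.

2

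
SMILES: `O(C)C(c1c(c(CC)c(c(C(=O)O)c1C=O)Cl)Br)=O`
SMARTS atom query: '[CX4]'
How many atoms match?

3

Check the 19 heavy atoms by environment: 6× c (aromatic, X3) → no; 1× Cl (X1) → no; 3× C (X3) → no; 3× O (X1) → no; 1× Br (X1) → no; 2× O (X2) → no; 3× C (X4) → match.
That gives 3 matching atoms.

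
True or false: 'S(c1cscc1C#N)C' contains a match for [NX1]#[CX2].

The pattern [NX1]#[CX2] describes a nitrogen triple-bonded to a two-connected carbon — a nitrile.
The molecule carries a nitrile (-C#N), whose atoms satisfy every constraint of the query, so the pattern matches.

True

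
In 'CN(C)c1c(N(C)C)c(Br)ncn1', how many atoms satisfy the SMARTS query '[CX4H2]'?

0

The query [CX4H2] means: sp3 carbon (X4) with exactly two hydrogens.
Check the 13 heavy atoms by environment: 2× n (aromatic, H0, X2) → no; 1× c (aromatic, H1, X3) → no; 3× c (aromatic, H0, X3) → no; 1× Br (H0, X1) → no; 2× N (H0, X3) → no; 4× C (H3, X4) → no.
No environment satisfies the query, so 0 matching atoms.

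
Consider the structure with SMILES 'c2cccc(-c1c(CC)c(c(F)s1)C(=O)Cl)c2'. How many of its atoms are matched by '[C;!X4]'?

Check the 17 heavy atoms by environment: 1× s (aromatic, X2) → no; 10× c (aromatic, X3) → no; 1× F (X1) → no; 1× C (X3) → match; 1× O (X1) → no; 1× Cl (X1) → no; 2× C (X4) → no.
That gives 1 matching atom.

1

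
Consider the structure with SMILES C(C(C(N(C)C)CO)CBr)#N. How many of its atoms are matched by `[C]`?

7

Check the 11 heavy atoms by environment: 7× C → match; 2× N → no; 1× O → no; 1× Br → no.
That gives 7 matching atoms.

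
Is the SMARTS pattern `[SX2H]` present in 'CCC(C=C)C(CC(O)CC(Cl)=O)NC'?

No

The pattern [SX2H] describes an aliphatic sulfur with two connections, one being H — a thiol.
The closest candidate here is a hydroxyl group (-OH), but it is an -OH, not an -SH. No other fragment satisfies the full query, so there is no match.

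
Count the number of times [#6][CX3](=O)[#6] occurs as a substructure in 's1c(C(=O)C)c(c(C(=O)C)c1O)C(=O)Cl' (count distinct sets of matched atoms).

[#6][CX3](=O)[#6] is the SMARTS for a ketone: a carbonyl carbon (no H) flanked by two carbons.
The molecule carries 2 separate instances of an acetyl/ketone group (-C(=O)CH3) meeting every constraint; each maps to a distinct set of atoms, giving 2 matches.

2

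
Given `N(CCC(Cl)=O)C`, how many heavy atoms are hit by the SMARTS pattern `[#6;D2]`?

Check the 7 heavy atoms by environment: 2× C (D2) → match; 1× N (D2) → no; 1× C (D1) → no; 1× C (D3) → no; 1× O (D1) → no; 1× Cl (D1) → no.
That gives 2 matching atoms.

2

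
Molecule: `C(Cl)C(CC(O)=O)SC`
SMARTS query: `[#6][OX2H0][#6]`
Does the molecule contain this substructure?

No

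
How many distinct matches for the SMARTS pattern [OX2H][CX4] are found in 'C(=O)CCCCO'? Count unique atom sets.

1

[OX2H][CX4] is the SMARTS for an aliphatic alcohol: a hydroxyl oxygen bound to an sp3 (X4) carbon.
Exactly one fragment in the molecule meets all constraints, giving 1 match.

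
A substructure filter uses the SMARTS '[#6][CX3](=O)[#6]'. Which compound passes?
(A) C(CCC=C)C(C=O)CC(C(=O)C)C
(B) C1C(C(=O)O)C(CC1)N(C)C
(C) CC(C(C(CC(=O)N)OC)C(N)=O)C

[#6][CX3](=O)[#6] describes a carbonyl carbon (no H) flanked by two carbons (a ketone).
(A) contains an acetyl/ketone group (-C(=O)CH3), which satisfies every atom and bond constraint.
(B) has a carboxylic acid group (-C(=O)OH) but one neighbour of the carbonyl carbon is O, not C.
(C) has a primary amide (-C(=O)NH2) but one neighbour of the carbonyl carbon is N, not C.
So the answer is (A).

A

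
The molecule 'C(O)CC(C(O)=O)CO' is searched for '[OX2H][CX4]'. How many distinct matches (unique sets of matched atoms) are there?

2

[OX2H][CX4] is the SMARTS for an aliphatic alcohol: a hydroxyl oxygen bound to an sp3 (X4) carbon.
The molecule carries 2 separate instances of a hydroxyl group (-OH) meeting every constraint; each maps to a distinct set of atoms, giving 2 matches.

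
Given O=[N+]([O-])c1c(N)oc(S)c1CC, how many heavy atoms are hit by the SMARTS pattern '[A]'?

7

The query [A] means: A matches any aliphatic (non-aromatic) heavy atom.
Check the 12 heavy atoms by environment: 1× o (aromatic) → no; 4× c (aromatic) → no; 2× C → match; 1× N → match; 1× N (charge +1) → match; 1× O (charge -1) → match; 1× O → match; 1× S → match.
Summing the matching environments: 2 + 1 + 1 + 1 + 1 + 1 = 7 matching atoms.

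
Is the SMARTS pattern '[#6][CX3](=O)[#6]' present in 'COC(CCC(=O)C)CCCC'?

The pattern [#6][CX3](=O)[#6] describes a carbonyl carbon (no H) flanked by two carbons — a ketone.
The molecule carries an acetyl/ketone group (-C(=O)CH3), whose atoms satisfy every constraint of the query, so the pattern matches.

Yes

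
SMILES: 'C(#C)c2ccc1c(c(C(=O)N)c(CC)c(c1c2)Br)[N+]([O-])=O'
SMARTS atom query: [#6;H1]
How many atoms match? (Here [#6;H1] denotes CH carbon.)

4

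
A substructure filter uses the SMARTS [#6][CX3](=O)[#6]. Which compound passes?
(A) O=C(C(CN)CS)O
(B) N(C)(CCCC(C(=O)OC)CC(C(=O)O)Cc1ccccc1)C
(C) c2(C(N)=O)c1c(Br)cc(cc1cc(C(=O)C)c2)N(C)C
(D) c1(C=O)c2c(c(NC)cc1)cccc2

[#6][CX3](=O)[#6] describes a carbonyl carbon (no H) flanked by two carbons (a ketone).
(A) has a carboxylic acid group (-C(=O)OH) but one neighbour of the carbonyl carbon is O, not C.
(B) has a carboxylic acid group (-C(=O)OH) but one neighbour of the carbonyl carbon is O, not C.
(C) contains an acetyl/ketone group (-C(=O)CH3), which satisfies every atom and bond constraint.
(D) has an aldehyde (-CHO) but the carbonyl carbon has H1, so it is not flanked by two carbons.
So the answer is (C).

C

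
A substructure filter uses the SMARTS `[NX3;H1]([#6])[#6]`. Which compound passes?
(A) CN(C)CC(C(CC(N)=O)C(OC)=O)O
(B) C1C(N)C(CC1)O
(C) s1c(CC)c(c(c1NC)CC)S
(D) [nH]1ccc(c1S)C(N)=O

C

[NX3;H1]([#6])[#6] describes a trivalent nitrogen with one H, bonded to two carbons (a secondary amine).
(A) has a dimethylamino group (-N(CH3)2) but the nitrogen has H0, not H1.
(B) has a primary amino group (-NH2) but the nitrogen has H2 and only one carbon neighbour.
(C) contains an N-methylamino group (-NHCH3), which satisfies every atom and bond constraint.
(D) has a primary amide (-C(=O)NH2) but the -C(=O)NH2 nitrogen has H2, not H1.
So the answer is (C).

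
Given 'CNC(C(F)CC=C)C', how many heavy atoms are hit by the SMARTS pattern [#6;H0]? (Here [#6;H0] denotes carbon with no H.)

The query [#6;H0] means: any carbon with no attached hydrogen.
Check the 9 heavy atoms by environment: 2× C (H2) → no; 3× C (H1) → no; 2× C (H3) → no; 1× F (H0) → no; 1× N (H1) → no.
No environment satisfies the query, so 0 matching atoms.

0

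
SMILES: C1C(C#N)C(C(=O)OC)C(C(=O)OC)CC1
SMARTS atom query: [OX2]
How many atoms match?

2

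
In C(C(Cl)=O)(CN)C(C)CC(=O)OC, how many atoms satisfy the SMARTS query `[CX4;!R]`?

6

The query [CX4;!R] means: aliphatic carbon with four total connections, not in a ring.
Check the 13 heavy atoms by environment: 6× C (X4, acyclic) → match; 1× N (X3, acyclic) → no; 2× C (X3, acyclic) → no; 2× O (X1, acyclic) → no; 1× O (X2, acyclic) → no; 1× Cl (X1, acyclic) → no.
That gives 6 matching atoms.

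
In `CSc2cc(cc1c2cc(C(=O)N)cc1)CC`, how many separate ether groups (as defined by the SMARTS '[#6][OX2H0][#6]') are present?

[#6][OX2H0][#6] is the SMARTS for an ether: an aliphatic oxygen bridging two carbons with no H on the oxygen.
No fragment in the molecule satisfies every constraint, giving 0 matches.

0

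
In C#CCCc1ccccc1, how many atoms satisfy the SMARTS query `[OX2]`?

The query [OX2] means: aliphatic oxygen with two total connections — ether, hydroxyl, or ester single-bond O.
Check the 10 heavy atoms by environment: 2× C (X4) → no; 2× C (X2) → no; 6× c (aromatic, X3) → no.
No environment satisfies the query, so 0 matching atoms.

0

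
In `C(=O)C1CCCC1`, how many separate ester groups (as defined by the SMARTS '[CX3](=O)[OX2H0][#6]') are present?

0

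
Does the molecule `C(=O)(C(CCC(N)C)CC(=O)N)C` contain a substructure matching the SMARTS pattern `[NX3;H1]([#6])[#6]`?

No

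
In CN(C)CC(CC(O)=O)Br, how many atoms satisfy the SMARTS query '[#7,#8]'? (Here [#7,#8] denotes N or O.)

The query [#7,#8] means: nitrogen or oxygen (comma = OR).
Check the 10 heavy atoms by environment: 6× C → no; 1× Br → no; 1× N → match; 2× O → match.
Summing the matching environments: 1 + 2 = 3 matching atoms.

3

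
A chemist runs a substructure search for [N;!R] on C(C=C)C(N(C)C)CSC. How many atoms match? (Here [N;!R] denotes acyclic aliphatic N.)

Check the 10 heavy atoms by environment: 8× C (acyclic) → no; 1× S (acyclic) → no; 1× N (acyclic) → match.
That gives 1 matching atom.

1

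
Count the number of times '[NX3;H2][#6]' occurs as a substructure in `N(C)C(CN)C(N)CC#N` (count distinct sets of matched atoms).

2

[NX3;H2][#6] is the SMARTS for a primary amine: a trivalent nitrogen with two H attached to carbon.
The molecule carries 2 separate instances of a primary amino group (-NH2) meeting every constraint; each maps to a distinct set of atoms, giving 2 matches.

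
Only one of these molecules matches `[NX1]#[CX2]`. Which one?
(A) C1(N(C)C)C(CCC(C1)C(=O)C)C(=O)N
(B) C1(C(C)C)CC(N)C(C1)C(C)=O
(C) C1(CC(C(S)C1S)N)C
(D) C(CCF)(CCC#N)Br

[NX1]#[CX2] describes a nitrogen triple-bonded to a two-connected carbon (a nitrile).
(A) has a primary amide (-C(=O)NH2) but the nitrogen is NX3, not NX1.
(B) has a primary amino group (-NH2) but the nitrogen is NX3 (three connections), not NX1 triple-bonded.
(C) has a primary amino group (-NH2) but the nitrogen is NX3 (three connections), not NX1 triple-bonded.
(D) contains a nitrile (-C#N), which satisfies every atom and bond constraint.
So the answer is (D).

D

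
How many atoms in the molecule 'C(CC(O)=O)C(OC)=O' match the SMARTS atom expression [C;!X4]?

2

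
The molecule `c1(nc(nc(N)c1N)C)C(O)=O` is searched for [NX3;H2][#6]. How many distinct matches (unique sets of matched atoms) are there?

2

[NX3;H2][#6] is the SMARTS for a primary amine: a trivalent nitrogen with two H attached to carbon.
The molecule carries 2 separate instances of a primary amino group (-NH2) meeting every constraint; each maps to a distinct set of atoms, giving 2 matches.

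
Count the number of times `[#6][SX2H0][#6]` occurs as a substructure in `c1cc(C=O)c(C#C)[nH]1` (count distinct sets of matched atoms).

[#6][SX2H0][#6] is the SMARTS for a thioether: an aliphatic sulfur bridging two carbons with no H on the sulfur.
No fragment in the molecule satisfies every constraint, giving 0 matches.

0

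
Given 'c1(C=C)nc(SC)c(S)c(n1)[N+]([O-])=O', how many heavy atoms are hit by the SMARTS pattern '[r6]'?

6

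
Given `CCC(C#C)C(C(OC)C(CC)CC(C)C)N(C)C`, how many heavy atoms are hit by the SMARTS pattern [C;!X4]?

2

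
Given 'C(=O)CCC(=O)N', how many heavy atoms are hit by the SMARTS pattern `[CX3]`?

2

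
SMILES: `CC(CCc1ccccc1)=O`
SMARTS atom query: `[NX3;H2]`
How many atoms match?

The query [NX3;H2] means: aliphatic N with 3 total connections, two of them H — an -NH2 nitrogen (amine or amide).
Check the 11 heavy atoms by environment: 2× C (H2, X4) → no; 1× c (aromatic, H0, X3) → no; 5× c (aromatic, H1, X3) → no; 1× C (H0, X3) → no; 1× O (H0, X1) → no; 1× C (H3, X4) → no.
No environment satisfies the query, so 0 matching atoms.

0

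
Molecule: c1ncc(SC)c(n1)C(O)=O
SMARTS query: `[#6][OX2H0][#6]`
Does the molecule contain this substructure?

The pattern [#6][OX2H0][#6] describes an aliphatic oxygen bridging two carbons with no H on the oxygen — an ether.
The closest candidate here is a carboxylic acid group (-C(=O)OH), but the -OH oxygen has H1; the =O is OX1, not OX2. No other fragment satisfies the full query, so there is no match.

No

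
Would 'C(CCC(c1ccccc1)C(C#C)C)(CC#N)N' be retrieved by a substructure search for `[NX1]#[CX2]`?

Yes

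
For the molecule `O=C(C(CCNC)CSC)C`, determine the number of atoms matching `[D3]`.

2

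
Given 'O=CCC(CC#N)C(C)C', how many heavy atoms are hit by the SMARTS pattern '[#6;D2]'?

4

The query [#6;D2] means: any carbon bonded to exactly two heavy atoms.
Check the 10 heavy atoms by environment: 4× C (D2) → match; 2× C (D3) → no; 1× N (D1) → no; 1× O (D1) → no; 2× C (D1) → no.
That gives 4 matching atoms.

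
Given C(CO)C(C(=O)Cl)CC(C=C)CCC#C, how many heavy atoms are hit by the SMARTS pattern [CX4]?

7

Check the 15 heavy atoms by environment: 7× C (X4) → match; 2× C (X2) → no; 3× C (X3) → no; 1× O (X1) → no; 1× Cl (X1) → no; 1× O (X2) → no.
That gives 7 matching atoms.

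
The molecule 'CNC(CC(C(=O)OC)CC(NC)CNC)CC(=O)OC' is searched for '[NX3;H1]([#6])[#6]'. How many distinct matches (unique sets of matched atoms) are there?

3

[NX3;H1]([#6])[#6] is the SMARTS for a secondary amine: a trivalent nitrogen with one H, bonded to two carbons.
The molecule carries 3 separate instances of an N-methylamino group (-NHCH3) meeting every constraint; each maps to a distinct set of atoms, giving 3 matches.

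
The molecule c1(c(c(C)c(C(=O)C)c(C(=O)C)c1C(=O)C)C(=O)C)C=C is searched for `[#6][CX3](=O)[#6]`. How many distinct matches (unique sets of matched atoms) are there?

4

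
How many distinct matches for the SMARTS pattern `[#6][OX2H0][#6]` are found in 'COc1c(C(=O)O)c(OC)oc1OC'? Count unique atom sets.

3

[#6][OX2H0][#6] is the SMARTS for an ether: an aliphatic oxygen bridging two carbons with no H on the oxygen.
The molecule carries 3 separate instances of a methoxy ether (-OCH3) meeting every constraint; each maps to a distinct set of atoms, giving 3 matches.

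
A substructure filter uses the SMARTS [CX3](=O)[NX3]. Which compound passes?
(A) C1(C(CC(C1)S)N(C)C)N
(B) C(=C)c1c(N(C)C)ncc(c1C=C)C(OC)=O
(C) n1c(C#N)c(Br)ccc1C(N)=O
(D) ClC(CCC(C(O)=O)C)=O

C

[CX3](=O)[NX3] describes a carbonyl carbon bonded to a trivalent nitrogen (an amide).
(A) has a primary amino group (-NH2) but the -NH2 is not attached to a carbonyl carbon.
(B) has a methyl-ester group (-C(=O)OCH3) but the carbonyl is bonded to O, not to an NX3 nitrogen.
(C) contains a primary amide (-C(=O)NH2), which satisfies every atom and bond constraint.
(D) has a carboxylic acid group (-C(=O)OH) but the carbonyl is bonded to O, not to an NX3 nitrogen.
So the answer is (C).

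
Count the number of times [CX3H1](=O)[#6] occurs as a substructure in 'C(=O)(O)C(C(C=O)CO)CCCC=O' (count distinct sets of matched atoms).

[CX3H1](=O)[#6] is the SMARTS for an aldehyde: an sp2 carbon with one H, double-bonded to O and single-bonded to carbon.
The molecule carries 2 separate instances of an aldehyde (-CHO) meeting every constraint; each maps to a distinct set of atoms, giving 2 matches.

2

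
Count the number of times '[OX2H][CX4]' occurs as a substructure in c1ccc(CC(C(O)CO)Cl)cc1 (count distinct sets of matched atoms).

2

[OX2H][CX4] is the SMARTS for an aliphatic alcohol: a hydroxyl oxygen bound to an sp3 (X4) carbon.
The molecule carries 2 separate instances of a hydroxyl group (-OH) meeting every constraint; each maps to a distinct set of atoms, giving 2 matches.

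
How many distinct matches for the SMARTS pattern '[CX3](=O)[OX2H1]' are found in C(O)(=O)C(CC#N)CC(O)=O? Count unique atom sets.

[CX3](=O)[OX2H1] is the SMARTS for a carboxylic acid: an sp2 carbon double-bonded to O and single-bonded to an -OH oxygen.
The molecule carries 2 separate instances of a carboxylic acid group (-C(=O)OH) meeting every constraint; each maps to a distinct set of atoms, giving 2 matches.

2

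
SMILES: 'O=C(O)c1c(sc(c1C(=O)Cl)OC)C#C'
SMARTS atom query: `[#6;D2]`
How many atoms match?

The query [#6;D2] means: any carbon bonded to exactly two heavy atoms.
Check the 15 heavy atoms by environment: 1× s (aromatic, D2) → no; 4× c (aromatic, D3) → no; 1× O (D2) → no; 2× C (D1) → no; 2× C (D3) → no; 3× O (D1) → no; 1× C (D2) → match; 1× Cl (D1) → no.
That gives 1 matching atom.

1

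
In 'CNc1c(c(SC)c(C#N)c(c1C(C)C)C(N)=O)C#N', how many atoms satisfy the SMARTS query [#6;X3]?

The query [#6;X3] means: any carbon (aromatic or not) with three total connections.
Check the 20 heavy atoms by environment: 6× c (aromatic, X3) → match; 5× C (X4) → no; 1× S (X2) → no; 2× C (X2) → no; 2× N (X1) → no; 1× C (X3) → match; 1× O (X1) → no; 2× N (X3) → no.
Summing the matching environments: 6 + 1 = 7 matching atoms.

7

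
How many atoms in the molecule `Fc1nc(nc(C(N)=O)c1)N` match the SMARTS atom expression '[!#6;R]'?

Check the 11 heavy atoms by environment: 2× n (aromatic, in 6-ring) → match; 4× c (aromatic, in 6-ring) → no; 1× C (acyclic) → no; 1× O (acyclic) → no; 2× N (acyclic) → no; 1× F (acyclic) → no.
That gives 2 matching atoms.

2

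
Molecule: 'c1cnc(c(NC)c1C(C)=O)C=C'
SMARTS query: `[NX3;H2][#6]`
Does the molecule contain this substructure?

No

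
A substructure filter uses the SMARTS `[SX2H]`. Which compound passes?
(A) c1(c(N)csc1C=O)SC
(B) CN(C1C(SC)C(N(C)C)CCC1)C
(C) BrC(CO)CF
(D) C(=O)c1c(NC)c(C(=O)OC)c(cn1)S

D

[SX2H] describes an aliphatic sulfur with two connections, one being H (a thiol).
(A) has a methylthio ether (-SCH3) but the sulfur has H0 (bonded to two carbons), not H1.
(B) has a methylthio ether (-SCH3) but the sulfur has H0 (bonded to two carbons), not H1.
(C) has a hydroxyl group (-OH) but it is an -OH, not an -SH.
(D) contains a thiol (-SH), which satisfies every atom and bond constraint.
So the answer is (D).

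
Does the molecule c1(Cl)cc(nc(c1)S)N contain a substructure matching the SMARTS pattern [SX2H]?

Yes

The pattern [SX2H] describes an aliphatic sulfur with two connections, one being H — a thiol.
The molecule carries a thiol (-SH), whose atoms satisfy every constraint of the query, so the pattern matches.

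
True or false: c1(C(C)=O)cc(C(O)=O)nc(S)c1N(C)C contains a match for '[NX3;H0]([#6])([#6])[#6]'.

True

The pattern [NX3;H0]([#6])([#6])[#6] describes a trivalent nitrogen with no H, bonded to three carbons — a tertiary amine.
The molecule carries a dimethylamino group (-N(CH3)2), whose atoms satisfy every constraint of the query, so the pattern matches.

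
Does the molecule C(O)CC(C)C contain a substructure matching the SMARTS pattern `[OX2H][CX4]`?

Yes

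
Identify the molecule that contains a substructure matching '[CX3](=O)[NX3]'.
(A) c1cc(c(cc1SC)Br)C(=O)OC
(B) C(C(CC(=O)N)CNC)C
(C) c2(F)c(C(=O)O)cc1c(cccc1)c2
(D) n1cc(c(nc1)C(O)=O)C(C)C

B

[CX3](=O)[NX3] describes a carbonyl carbon bonded to a trivalent nitrogen (an amide).
(A) has a methyl-ester group (-C(=O)OCH3) but the carbonyl is bonded to O, not to an NX3 nitrogen.
(B) contains a primary amide (-C(=O)NH2), which satisfies every atom and bond constraint.
(C) has a carboxylic acid group (-C(=O)OH) but the carbonyl is bonded to O, not to an NX3 nitrogen.
(D) has a carboxylic acid group (-C(=O)OH) but the carbonyl is bonded to O, not to an NX3 nitrogen.
So the answer is (B).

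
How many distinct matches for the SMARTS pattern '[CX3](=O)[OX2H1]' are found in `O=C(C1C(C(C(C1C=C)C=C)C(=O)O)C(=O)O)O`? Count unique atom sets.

[CX3](=O)[OX2H1] is the SMARTS for a carboxylic acid: an sp2 carbon double-bonded to O and single-bonded to an -OH oxygen.
The molecule carries 3 separate instances of a carboxylic acid group (-C(=O)OH) meeting every constraint; each maps to a distinct set of atoms, giving 3 matches.

3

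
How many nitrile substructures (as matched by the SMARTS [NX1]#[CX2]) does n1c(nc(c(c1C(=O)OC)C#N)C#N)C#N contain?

[NX1]#[CX2] is the SMARTS for a nitrile: a nitrogen triple-bonded to a two-connected carbon.
The molecule carries 3 separate instances of a nitrile (-C#N) meeting every constraint; each maps to a distinct set of atoms, giving 3 matches.

3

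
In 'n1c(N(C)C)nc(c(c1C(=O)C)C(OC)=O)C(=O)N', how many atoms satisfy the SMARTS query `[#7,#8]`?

8

The query [#7,#8] means: nitrogen or oxygen (comma = OR).
Check the 19 heavy atoms by environment: 2× n (aromatic) → match; 4× c (aromatic) → no; 7× C → no; 4× O → match; 2× N → match.
Summing the matching environments: 2 + 4 + 2 = 8 matching atoms.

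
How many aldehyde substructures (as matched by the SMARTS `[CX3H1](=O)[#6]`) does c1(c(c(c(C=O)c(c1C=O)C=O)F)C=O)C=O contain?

5

[CX3H1](=O)[#6] is the SMARTS for an aldehyde: an sp2 carbon with one H, double-bonded to O and single-bonded to carbon.
The molecule carries 5 separate instances of an aldehyde (-CHO) meeting every constraint; each maps to a distinct set of atoms, giving 5 matches.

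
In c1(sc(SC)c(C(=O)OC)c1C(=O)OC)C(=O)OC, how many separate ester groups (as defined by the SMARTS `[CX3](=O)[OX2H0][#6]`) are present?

[CX3](=O)[OX2H0][#6] is the SMARTS for an ester: a carbonyl carbon bonded to an oxygen that is itself bonded to carbon (no H on that O).
The molecule carries 3 separate instances of a methyl-ester group (-C(=O)OCH3) meeting every constraint; each maps to a distinct set of atoms, giving 3 matches.

3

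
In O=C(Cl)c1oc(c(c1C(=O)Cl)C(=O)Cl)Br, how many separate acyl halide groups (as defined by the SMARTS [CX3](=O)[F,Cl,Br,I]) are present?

3

[CX3](=O)[F,Cl,Br,I] is the SMARTS for an acyl halide: a carbonyl carbon bonded to a halogen.
The molecule carries 3 separate instances of an acyl chloride (-C(=O)Cl) meeting every constraint; each maps to a distinct set of atoms, giving 3 matches.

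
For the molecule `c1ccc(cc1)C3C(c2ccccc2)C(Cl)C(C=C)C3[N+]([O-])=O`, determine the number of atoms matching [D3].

The query [D3] means: atom with exactly three heavy-atom neighbours.
Check the 23 heavy atoms by environment: 5× C (D3) → match; 1× Cl (D1) → no; 2× c (aromatic, D3) → match; 10× c (aromatic, D2) → no; 1× N (charge +1, D3) → match; 1× O (charge -1, D1) → no; 1× O (D1) → no; 1× C (D2) → no; 1× C (D1) → no.
Summing the matching environments: 5 + 2 + 1 = 8 matching atoms.

8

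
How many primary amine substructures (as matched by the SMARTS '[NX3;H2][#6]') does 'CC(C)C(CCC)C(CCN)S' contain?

1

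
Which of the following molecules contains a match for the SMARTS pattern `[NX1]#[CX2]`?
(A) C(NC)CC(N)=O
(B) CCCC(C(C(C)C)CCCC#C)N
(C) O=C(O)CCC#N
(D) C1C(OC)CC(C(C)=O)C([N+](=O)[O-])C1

C

[NX1]#[CX2] describes a nitrogen triple-bonded to a two-connected carbon (a nitrile).
(A) has a primary amide (-C(=O)NH2) but the nitrogen is NX3, not NX1.
(B) has a primary amino group (-NH2) but the nitrogen is NX3 (three connections), not NX1 triple-bonded.
(C) contains a nitrile (-C#N), which satisfies every atom and bond constraint.
(D) has a nitro group (-[N+](=O)[O-]) but there is no C#N triple bond.
So the answer is (C).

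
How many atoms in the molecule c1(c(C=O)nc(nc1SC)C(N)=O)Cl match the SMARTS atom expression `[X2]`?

3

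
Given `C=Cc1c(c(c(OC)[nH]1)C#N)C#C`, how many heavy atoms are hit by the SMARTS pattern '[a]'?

5

Check the 13 heavy atoms by environment: 1× n (aromatic) → match; 4× c (aromatic) → match; 6× C → no; 1× N → no; 1× O → no.
Summing the matching environments: 1 + 4 = 5 matching atoms.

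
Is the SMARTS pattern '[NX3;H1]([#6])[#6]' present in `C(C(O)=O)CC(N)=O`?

The pattern [NX3;H1]([#6])[#6] describes a trivalent nitrogen with one H, bonded to two carbons — a secondary amine.
The closest candidate here is a primary amide (-C(=O)NH2), but the -C(=O)NH2 nitrogen has H2, not H1. No other fragment satisfies the full query, so there is no match.

No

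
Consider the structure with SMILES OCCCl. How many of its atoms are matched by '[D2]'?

The query [D2] means: atom with exactly two heavy-atom neighbours.
Check the 4 heavy atoms by environment: 2× C (D2) → match; 1× Cl (D1) → no; 1× O (D1) → no.
That gives 2 matching atoms.

2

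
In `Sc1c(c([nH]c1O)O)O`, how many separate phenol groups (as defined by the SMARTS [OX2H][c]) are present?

3

[OX2H][c] is the SMARTS for a phenol: a hydroxyl oxygen attached to an aromatic carbon.
The molecule carries 3 separate instances of a hydroxyl group (-OH) meeting every constraint; each maps to a distinct set of atoms, giving 3 matches.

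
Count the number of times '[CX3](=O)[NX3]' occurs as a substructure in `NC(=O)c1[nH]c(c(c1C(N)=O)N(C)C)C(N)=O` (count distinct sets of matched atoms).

3

[CX3](=O)[NX3] is the SMARTS for an amide: a carbonyl carbon bonded to a trivalent nitrogen.
The molecule carries 3 separate instances of a primary amide (-C(=O)NH2) meeting every constraint; each maps to a distinct set of atoms, giving 3 matches.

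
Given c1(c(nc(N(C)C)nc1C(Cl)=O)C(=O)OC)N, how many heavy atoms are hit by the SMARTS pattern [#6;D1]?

3

Check the 17 heavy atoms by environment: 2× n (aromatic, D2) → no; 4× c (aromatic, D3) → no; 2× C (D3) → no; 2× O (D1) → no; 1× Cl (D1) → no; 1× N (D3) → no; 3× C (D1) → match; 1× O (D2) → no; 1× N (D1) → no.
That gives 3 matching atoms.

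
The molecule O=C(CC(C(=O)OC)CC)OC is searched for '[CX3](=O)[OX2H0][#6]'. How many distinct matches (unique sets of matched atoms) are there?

2

[CX3](=O)[OX2H0][#6] is the SMARTS for an ester: a carbonyl carbon bonded to an oxygen that is itself bonded to carbon (no H on that O).
The molecule carries 2 separate instances of a methyl-ester group (-C(=O)OCH3) meeting every constraint; each maps to a distinct set of atoms, giving 2 matches.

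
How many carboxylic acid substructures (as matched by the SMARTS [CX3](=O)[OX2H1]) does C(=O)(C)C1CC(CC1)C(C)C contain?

0

[CX3](=O)[OX2H1] is the SMARTS for a carboxylic acid: an sp2 carbon double-bonded to O and single-bonded to an -OH oxygen.
No fragment in the molecule satisfies every constraint, giving 0 matches.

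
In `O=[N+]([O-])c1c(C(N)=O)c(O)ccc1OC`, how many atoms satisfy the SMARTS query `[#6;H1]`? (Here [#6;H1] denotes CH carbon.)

2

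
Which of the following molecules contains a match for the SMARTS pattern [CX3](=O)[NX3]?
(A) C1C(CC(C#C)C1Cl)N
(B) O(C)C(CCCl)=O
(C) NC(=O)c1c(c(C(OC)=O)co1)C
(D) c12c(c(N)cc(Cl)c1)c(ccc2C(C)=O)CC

C

[CX3](=O)[NX3] describes a carbonyl carbon bonded to a trivalent nitrogen (an amide).
(A) has a primary amino group (-NH2) but the -NH2 is not attached to a carbonyl carbon.
(B) has a methyl-ester group (-C(=O)OCH3) but the carbonyl is bonded to O, not to an NX3 nitrogen.
(C) contains a primary amide (-C(=O)NH2), which satisfies every atom and bond constraint.
(D) has a primary amino group (-NH2) but the -NH2 is not attached to a carbonyl carbon.
So the answer is (C).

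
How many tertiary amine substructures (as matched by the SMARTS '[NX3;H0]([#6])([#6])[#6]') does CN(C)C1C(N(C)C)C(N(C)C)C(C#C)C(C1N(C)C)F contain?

[NX3;H0]([#6])([#6])[#6] is the SMARTS for a tertiary amine: a trivalent nitrogen with no H, bonded to three carbons.
The molecule carries 4 separate instances of a dimethylamino group (-N(CH3)2) meeting every constraint; each maps to a distinct set of atoms, giving 4 matches.

4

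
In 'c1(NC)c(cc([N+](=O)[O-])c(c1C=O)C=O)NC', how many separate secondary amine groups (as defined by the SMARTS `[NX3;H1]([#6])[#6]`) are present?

[NX3;H1]([#6])[#6] is the SMARTS for a secondary amine: a trivalent nitrogen with one H, bonded to two carbons.
The molecule carries 2 separate instances of an N-methylamino group (-NHCH3) meeting every constraint; each maps to a distinct set of atoms, giving 2 matches.

2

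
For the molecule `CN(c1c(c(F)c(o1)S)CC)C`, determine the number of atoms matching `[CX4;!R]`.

4

Check the 12 heavy atoms by environment: 1× o (aromatic, X2, in 5-ring) → no; 4× c (aromatic, X3, in 5-ring) → no; 1× N (X3, acyclic) → no; 4× C (X4, acyclic) → match; 1× F (X1, acyclic) → no; 1× S (X2, acyclic) → no.
That gives 4 matching atoms.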